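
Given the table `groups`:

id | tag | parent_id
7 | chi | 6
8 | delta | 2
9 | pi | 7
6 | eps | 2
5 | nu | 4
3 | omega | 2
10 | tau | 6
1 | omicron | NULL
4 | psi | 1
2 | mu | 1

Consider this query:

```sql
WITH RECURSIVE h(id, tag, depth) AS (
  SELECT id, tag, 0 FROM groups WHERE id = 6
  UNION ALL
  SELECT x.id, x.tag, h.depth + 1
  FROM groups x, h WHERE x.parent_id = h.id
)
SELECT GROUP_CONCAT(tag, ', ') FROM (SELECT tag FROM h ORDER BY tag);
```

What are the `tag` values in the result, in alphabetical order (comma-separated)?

chi, eps, pi, tau

Base: id=6 (eps) at depth 0.
Iteration 1: rows with parent_id in {6} -> chi (id 7, depth 1), tau (id 10, depth 1).
Iteration 2: rows with parent_id in {7,10} -> pi (id 9, depth 2).
Iteration 3: no rows with parent_id in {9}; recursion stops.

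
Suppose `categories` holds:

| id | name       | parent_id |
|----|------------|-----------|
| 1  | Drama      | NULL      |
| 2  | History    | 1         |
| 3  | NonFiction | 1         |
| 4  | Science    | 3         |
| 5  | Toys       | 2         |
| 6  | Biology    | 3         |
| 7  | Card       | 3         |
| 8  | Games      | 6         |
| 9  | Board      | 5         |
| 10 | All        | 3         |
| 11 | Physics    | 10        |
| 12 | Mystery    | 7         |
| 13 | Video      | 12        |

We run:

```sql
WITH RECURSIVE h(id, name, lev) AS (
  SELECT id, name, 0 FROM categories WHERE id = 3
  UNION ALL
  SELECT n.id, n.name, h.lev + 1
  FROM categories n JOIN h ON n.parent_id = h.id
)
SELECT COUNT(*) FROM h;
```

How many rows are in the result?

9

Base: id=3 (NonFiction) at lev 0.
Iteration 1: rows with parent_id in {3} -> Science (id 4, lev 1), Biology (id 6, lev 1), Card (id 7, lev 1), All (id 10, lev 1).
Iteration 2: rows with parent_id in {4,6,7,10} -> Games (id 8, lev 2), Physics (id 11, lev 2), Mystery (id 12, lev 2).
Iteration 3: rows with parent_id in {8,11,12} -> Video (id 13, lev 3).
Iteration 4: no rows with parent_id in {13}; recursion stops.
Total rows emitted: 9.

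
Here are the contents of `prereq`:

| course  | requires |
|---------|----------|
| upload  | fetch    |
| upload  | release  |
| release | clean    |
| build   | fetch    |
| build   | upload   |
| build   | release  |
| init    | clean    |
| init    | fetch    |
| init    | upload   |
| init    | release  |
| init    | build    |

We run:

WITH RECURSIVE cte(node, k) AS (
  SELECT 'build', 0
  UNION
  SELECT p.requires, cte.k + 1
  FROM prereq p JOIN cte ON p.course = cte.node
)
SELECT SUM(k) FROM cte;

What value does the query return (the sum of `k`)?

Base: (build, k=0).
Iteration 1: edges from {build} -> (fetch, k=1), (release, k=1), (upload, k=1).
Iteration 2: edges from {fetch,release,upload} -> (clean, k=2), (fetch, k=2), (release, k=2).
Iteration 3: edges from {clean,fetch,release} -> (clean, k=3).
Iteration 4: no outgoing edges from {clean}; recursion stops.
SUM(k) = 0 + 1 + 1 + 1 + 2 + 2 + 2 + 3 = 12.

12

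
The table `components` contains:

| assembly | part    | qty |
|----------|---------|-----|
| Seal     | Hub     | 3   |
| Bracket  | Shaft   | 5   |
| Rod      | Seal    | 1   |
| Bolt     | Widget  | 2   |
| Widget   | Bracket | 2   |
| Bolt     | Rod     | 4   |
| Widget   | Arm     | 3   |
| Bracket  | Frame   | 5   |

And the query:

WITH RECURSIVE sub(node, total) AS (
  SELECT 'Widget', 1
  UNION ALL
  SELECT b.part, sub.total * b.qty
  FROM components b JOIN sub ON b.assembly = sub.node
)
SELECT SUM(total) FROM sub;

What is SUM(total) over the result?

Base: (Widget, total=1).
Iteration 1: components of {Widget} -> Arm = 1*3 = 3, Bracket = 1*2 = 2.
Iteration 2: components of {Arm,Bracket} -> Frame = 2*5 = 10, Shaft = 2*5 = 10.
Iteration 3: no further components; recursion stops.
SUM(total) = 1 + 2 + 3 + 10 + 10 = 26.

26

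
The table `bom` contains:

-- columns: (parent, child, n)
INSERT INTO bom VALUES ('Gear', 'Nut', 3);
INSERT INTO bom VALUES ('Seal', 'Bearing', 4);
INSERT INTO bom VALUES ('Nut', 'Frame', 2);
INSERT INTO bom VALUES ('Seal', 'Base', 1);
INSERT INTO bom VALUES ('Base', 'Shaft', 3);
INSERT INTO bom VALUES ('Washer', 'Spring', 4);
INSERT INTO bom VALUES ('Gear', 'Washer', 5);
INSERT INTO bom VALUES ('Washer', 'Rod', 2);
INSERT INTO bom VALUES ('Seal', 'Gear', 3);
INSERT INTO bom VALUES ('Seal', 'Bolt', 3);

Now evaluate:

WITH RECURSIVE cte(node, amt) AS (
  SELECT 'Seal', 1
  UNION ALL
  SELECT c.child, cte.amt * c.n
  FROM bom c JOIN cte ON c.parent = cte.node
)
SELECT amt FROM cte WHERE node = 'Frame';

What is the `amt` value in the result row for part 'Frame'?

18

Base: (Seal, amt=1).
Iteration 1: components of {Seal} -> Base = 1*1 = 1, Bearing = 1*4 = 4, Bolt = 1*3 = 3, Gear = 1*3 = 3.
Iteration 2: components of {Base,Bearing,Bolt,Gear} -> Nut = 3*3 = 9, Shaft = 1*3 = 3, Washer = 3*5 = 15.
Iteration 3: components of {Nut,Shaft,Washer} -> Frame = 9*2 = 18, Rod = 15*2 = 30, Spring = 15*4 = 60.
Iteration 4: no further components; recursion stops.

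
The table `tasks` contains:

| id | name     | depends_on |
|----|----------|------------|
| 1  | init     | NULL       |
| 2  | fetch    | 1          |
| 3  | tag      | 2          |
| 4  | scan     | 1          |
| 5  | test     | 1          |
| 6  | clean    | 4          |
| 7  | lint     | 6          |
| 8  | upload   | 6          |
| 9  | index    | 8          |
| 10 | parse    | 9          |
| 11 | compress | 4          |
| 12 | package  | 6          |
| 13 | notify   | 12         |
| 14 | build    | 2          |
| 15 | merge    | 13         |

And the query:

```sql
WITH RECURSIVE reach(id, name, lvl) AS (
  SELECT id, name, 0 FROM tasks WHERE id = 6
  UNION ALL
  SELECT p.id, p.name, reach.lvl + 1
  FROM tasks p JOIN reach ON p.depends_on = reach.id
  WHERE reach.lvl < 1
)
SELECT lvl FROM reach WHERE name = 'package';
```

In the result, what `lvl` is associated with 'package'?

1

Base: id=6 (clean) at lvl 0.
Iteration 1: rows with depends_on in {6} -> lint (id 7, lvl 1), upload (id 8, lvl 1), package (id 12, lvl 1).
Iteration 2: lvl < 1 fails for all current rows; recursion stops.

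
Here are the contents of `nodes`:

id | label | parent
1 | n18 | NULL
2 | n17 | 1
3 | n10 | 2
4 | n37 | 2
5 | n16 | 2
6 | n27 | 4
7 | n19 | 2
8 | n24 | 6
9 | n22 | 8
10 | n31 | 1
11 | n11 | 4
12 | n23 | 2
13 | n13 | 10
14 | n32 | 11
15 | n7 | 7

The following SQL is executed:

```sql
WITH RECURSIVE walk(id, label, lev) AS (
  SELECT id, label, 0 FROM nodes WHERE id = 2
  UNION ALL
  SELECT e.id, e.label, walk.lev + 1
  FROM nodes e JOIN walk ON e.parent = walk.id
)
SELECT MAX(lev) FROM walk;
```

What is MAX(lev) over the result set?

4

Base: id=2 (n17) at lev 0.
Iteration 1: rows with parent in {2} -> n10 (id 3, lev 1), n37 (id 4, lev 1), n16 (id 5, lev 1), n19 (id 7, lev 1), n23 (id 12, lev 1).
Iteration 2: rows with parent in {3,4,5,7,12} -> n27 (id 6, lev 2), n11 (id 11, lev 2), n7 (id 15, lev 2).
Iteration 3: rows with parent in {6,11,15} -> n24 (id 8, lev 3), n32 (id 14, lev 3).
Iteration 4: rows with parent in {8,14} -> n22 (id 9, lev 4).
Iteration 5: no rows with parent in {9}; recursion stops.
lev values: 0, 1, 1, 1, 1, 1, 2, 2, 2, 3, 3, 4; the maximum is 4.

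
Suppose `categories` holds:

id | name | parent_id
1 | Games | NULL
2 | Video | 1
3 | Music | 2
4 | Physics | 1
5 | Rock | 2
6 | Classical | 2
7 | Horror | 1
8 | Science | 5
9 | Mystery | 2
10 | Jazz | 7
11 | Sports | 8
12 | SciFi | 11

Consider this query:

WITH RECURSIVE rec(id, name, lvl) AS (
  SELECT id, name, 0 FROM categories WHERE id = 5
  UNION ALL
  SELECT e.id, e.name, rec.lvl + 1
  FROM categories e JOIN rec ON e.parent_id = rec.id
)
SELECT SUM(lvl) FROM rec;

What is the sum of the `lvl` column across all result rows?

Base: id=5 (Rock) at lvl 0.
Iteration 1: rows with parent_id in {5} -> Science (id 8, lvl 1).
Iteration 2: rows with parent_id in {8} -> Sports (id 11, lvl 2).
Iteration 3: rows with parent_id in {11} -> SciFi (id 12, lvl 3).
Iteration 4: no rows with parent_id in {12}; recursion stops.
SUM(lvl) = 0 + 1 + 2 + 3 = 6.

6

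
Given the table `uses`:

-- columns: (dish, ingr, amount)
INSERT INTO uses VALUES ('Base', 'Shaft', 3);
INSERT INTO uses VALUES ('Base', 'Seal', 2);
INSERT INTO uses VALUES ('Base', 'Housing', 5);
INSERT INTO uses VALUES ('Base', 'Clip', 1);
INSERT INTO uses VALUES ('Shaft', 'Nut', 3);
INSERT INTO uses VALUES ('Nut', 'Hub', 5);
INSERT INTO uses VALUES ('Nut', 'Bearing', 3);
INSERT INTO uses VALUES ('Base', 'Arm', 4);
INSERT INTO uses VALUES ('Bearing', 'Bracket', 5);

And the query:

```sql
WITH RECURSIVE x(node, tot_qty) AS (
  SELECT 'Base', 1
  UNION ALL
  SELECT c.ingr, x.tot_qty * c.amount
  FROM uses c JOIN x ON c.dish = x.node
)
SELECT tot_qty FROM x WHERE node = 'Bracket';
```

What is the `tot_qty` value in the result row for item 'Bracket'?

Base: (Base, tot_qty=1).
Iteration 1: components of {Base} -> Arm = 1*4 = 4, Clip = 1*1 = 1, Housing = 1*5 = 5, Seal = 1*2 = 2, Shaft = 1*3 = 3.
Iteration 2: components of {Arm,Clip,Housing,Seal,Shaft} -> Nut = 3*3 = 9.
Iteration 3: components of {Nut} -> Bearing = 9*3 = 27, Hub = 9*5 = 45.
Iteration 4: components of {Bearing,Hub} -> Bracket = 27*5 = 135.
Iteration 5: no further components; recursion stops.

135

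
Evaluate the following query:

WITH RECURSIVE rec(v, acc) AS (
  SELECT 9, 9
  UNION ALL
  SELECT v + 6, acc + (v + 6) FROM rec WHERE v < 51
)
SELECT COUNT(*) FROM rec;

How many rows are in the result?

8

Base: v=9, acc=9.
Iteration 1: 9 < 51 holds -> v = 9 + 6 = 15, acc = 9 + 15 = 24.
Iteration 2: 15 < 51 holds -> v = 15 + 6 = 21, acc = 24 + 21 = 45.
Iteration 3: 21 < 51 holds -> v = 21 + 6 = 27, acc = 45 + 27 = 72.
Iteration 4: 27 < 51 holds -> v = 27 + 6 = 33, acc = 72 + 33 = 105.
Iteration 5: 33 < 51 holds -> v = 33 + 6 = 39, acc = 105 + 39 = 144.
Iteration 6: 39 < 51 holds -> v = 39 + 6 = 45, acc = 144 + 45 = 189.
Iteration 7: 45 < 51 holds -> v = 45 + 6 = 51, acc = 189 + 51 = 240.
Iteration 8: 51 < 51 fails; recursion stops.
Total rows emitted: 8.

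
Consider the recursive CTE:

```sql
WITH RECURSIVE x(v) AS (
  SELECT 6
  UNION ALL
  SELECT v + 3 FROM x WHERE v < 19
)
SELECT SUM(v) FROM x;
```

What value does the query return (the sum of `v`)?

81

Base: v=6.
Iteration 1: 6 < 19 holds -> v = 6 + 3 = 9.
Iteration 2: 9 < 19 holds -> v = 9 + 3 = 12.
Iteration 3: 12 < 19 holds -> v = 12 + 3 = 15.
Iteration 4: 15 < 19 holds -> v = 15 + 3 = 18.
Iteration 5: 18 < 19 holds -> v = 18 + 3 = 21.
Iteration 6: 21 < 19 fails; recursion stops.
SUM(v) = 6 + 9 + 12 + 15 + 18 + 21 = 81.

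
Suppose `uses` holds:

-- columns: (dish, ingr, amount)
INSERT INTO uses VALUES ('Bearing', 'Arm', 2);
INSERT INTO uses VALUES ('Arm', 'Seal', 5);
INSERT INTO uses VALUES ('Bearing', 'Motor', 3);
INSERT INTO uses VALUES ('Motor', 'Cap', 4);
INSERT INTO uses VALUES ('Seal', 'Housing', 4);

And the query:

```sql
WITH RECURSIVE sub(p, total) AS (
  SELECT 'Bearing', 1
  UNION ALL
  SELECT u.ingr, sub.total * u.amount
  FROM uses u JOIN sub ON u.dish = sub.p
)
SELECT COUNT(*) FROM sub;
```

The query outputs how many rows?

Base: (Bearing, total=1).
Iteration 1: components of {Bearing} -> Arm = 1*2 = 2, Motor = 1*3 = 3.
Iteration 2: components of {Arm,Motor} -> Cap = 3*4 = 12, Seal = 2*5 = 10.
Iteration 3: components of {Cap,Seal} -> Housing = 10*4 = 40.
Iteration 4: no further components; recursion stops.
Total rows emitted: 6.

6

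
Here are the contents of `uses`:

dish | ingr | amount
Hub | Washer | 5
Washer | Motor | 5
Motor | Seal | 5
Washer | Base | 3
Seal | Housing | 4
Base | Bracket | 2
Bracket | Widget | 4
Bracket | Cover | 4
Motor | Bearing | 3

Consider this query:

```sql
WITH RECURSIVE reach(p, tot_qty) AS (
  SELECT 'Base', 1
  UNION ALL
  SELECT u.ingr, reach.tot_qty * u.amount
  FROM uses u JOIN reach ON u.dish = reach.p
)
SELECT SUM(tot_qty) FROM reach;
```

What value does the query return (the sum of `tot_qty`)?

Base: (Base, tot_qty=1).
Iteration 1: components of {Base} -> Bracket = 1*2 = 2.
Iteration 2: components of {Bracket} -> Cover = 2*4 = 8, Widget = 2*4 = 8.
Iteration 3: no further components; recursion stops.
SUM(tot_qty) = 1 + 2 + 8 + 8 = 19.

19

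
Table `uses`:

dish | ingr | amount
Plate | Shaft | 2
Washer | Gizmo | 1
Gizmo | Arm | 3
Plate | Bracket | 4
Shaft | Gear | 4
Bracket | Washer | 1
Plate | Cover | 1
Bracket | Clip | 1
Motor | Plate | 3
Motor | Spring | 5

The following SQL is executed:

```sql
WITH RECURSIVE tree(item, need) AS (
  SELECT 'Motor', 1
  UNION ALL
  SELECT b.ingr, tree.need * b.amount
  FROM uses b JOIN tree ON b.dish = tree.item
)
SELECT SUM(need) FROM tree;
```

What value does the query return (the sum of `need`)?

Base: (Motor, need=1).
Iteration 1: components of {Motor} -> Plate = 1*3 = 3, Spring = 1*5 = 5.
Iteration 2: components of {Plate,Spring} -> Bracket = 3*4 = 12, Cover = 3*1 = 3, Shaft = 3*2 = 6.
Iteration 3: components of {Bracket,Cover,Shaft} -> Clip = 12*1 = 12, Gear = 6*4 = 24, Washer = 12*1 = 12.
Iteration 4: components of {Clip,Gear,Washer} -> Gizmo = 12*1 = 12.
Iteration 5: components of {Gizmo} -> Arm = 12*3 = 36.
Iteration 6: no further components; recursion stops.
SUM(need) = 1 + 3 + 5 + 6 + 3 + 12 + 24 + 12 + 12 + 12 + 36 = 126.

126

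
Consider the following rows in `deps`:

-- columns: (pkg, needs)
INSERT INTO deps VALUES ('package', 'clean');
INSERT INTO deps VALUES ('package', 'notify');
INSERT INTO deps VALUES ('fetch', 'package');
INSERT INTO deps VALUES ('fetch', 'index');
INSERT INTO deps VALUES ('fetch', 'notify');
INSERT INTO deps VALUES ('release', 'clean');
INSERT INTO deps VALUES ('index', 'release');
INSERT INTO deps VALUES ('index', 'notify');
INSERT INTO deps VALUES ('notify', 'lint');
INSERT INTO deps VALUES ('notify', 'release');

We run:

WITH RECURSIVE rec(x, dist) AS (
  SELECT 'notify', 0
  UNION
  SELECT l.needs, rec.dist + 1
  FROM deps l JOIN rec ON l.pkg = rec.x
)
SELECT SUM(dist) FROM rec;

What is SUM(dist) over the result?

Base: (notify, dist=0).
Iteration 1: edges from {notify} -> (lint, dist=1), (release, dist=1).
Iteration 2: edges from {lint,release} -> (clean, dist=2).
Iteration 3: no outgoing edges from {clean}; recursion stops.
SUM(dist) = 0 + 1 + 1 + 2 = 4.

4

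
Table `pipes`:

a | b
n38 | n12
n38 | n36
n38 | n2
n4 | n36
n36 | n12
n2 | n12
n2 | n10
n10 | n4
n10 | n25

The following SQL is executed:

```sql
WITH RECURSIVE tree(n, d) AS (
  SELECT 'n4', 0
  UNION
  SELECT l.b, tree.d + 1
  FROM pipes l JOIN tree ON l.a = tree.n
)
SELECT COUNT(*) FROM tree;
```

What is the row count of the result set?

Base: (n4, d=0).
Iteration 1: edges from {n4} -> (n36, d=1).
Iteration 2: edges from {n36} -> (n12, d=2).
Iteration 3: no outgoing edges from {n12}; recursion stops.
Total rows emitted: 3.

3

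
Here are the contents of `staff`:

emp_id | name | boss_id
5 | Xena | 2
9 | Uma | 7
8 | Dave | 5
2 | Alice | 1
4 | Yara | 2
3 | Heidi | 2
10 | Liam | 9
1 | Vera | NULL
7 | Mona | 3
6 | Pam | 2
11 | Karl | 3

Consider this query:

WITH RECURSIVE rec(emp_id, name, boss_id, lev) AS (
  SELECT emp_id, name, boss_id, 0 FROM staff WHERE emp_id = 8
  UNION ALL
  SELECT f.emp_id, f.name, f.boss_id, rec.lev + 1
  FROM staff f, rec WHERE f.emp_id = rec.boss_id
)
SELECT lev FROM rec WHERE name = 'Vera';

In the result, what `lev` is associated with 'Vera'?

Base: emp_id=8 (Dave), boss_id=5, lev 0.
Iteration 1: join on emp_id=5 -> Xena (id 5, boss_id=2, lev 1).
Iteration 2: join on emp_id=2 -> Alice (id 2, boss_id=1, lev 2).
Iteration 3: join on emp_id=1 -> Vera (id 1, boss_id=NULL, lev 3).
Iteration 4: boss_id is NULL; no match; recursion stops.

3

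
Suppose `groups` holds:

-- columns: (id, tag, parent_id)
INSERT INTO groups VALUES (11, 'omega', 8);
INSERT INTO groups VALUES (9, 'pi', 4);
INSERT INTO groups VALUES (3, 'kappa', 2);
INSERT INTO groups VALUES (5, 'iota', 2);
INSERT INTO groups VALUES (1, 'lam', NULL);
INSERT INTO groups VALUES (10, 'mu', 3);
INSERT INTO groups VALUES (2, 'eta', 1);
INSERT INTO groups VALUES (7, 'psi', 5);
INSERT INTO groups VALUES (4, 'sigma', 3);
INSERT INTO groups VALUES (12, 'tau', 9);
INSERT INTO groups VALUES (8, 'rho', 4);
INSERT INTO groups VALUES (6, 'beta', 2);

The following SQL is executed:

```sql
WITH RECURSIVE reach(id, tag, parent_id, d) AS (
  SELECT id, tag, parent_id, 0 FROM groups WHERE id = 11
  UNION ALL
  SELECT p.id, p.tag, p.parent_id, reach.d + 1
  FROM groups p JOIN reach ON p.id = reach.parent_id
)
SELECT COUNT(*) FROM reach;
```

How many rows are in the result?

Base: id=11 (omega), parent_id=8, d 0.
Iteration 1: join on id=8 -> rho (id 8, parent_id=4, d 1).
Iteration 2: join on id=4 -> sigma (id 4, parent_id=3, d 2).
Iteration 3: join on id=3 -> kappa (id 3, parent_id=2, d 3).
Iteration 4: join on id=2 -> eta (id 2, parent_id=1, d 4).
Iteration 5: join on id=1 -> lam (id 1, parent_id=NULL, d 5).
Iteration 6: parent_id is NULL; no match; recursion stops.
Total rows emitted: 6.

6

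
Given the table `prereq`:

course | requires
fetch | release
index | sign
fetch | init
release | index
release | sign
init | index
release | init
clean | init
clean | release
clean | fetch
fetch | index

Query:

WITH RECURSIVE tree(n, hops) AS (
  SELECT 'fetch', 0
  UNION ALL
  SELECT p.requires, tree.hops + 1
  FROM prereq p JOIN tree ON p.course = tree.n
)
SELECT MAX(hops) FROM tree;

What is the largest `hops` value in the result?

4

Base: (fetch, hops=0).
Iteration 1: edges from {fetch} -> (index, hops=1), (init, hops=1), (release, hops=1).
Iteration 2: edges from {index,init,release} -> (index, hops=2) x2, (init, hops=2), (sign, hops=2) x2. [UNION ALL keeps all 5 new rows, including repeats]
Iteration 3: edges from {index,init,sign} -> (index, hops=3), (sign, hops=3) x2. [UNION ALL keeps all 3 new rows, including repeats]
Iteration 4: edges from {index,sign} -> (sign, hops=4).
Iteration 5: no outgoing edges from {sign}; recursion stops.
hops values: 0, 1, 1, 1, 2, 2, 2, 2, 2, 3, 3, 3, 4; the maximum is 4.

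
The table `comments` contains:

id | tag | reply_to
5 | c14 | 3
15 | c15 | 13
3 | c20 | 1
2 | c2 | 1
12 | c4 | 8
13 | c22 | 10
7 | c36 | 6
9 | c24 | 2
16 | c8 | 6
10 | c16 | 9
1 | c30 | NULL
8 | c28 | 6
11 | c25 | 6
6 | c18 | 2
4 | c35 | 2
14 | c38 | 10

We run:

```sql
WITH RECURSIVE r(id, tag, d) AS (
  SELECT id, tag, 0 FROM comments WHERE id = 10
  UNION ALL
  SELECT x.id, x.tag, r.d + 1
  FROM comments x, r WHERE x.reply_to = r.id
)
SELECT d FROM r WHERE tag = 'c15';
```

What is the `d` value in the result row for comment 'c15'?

2

Base: id=10 (c16) at d 0.
Iteration 1: rows with reply_to in {10} -> c22 (id 13, d 1), c38 (id 14, d 1).
Iteration 2: rows with reply_to in {13,14} -> c15 (id 15, d 2).
Iteration 3: no rows with reply_to in {15}; recursion stops.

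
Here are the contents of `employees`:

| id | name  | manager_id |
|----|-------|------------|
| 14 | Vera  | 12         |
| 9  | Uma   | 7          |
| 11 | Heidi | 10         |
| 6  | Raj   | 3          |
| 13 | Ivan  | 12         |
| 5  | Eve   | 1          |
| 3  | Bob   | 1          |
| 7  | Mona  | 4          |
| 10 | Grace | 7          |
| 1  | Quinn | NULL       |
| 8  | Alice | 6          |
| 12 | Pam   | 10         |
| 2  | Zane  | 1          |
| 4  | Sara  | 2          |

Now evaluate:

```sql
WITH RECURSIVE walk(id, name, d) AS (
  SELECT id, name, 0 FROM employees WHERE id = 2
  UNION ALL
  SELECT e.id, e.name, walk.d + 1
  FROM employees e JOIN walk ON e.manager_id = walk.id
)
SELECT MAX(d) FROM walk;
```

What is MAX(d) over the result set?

5

Base: id=2 (Zane) at d 0.
Iteration 1: rows with manager_id in {2} -> Sara (id 4, d 1).
Iteration 2: rows with manager_id in {4} -> Mona (id 7, d 2).
Iteration 3: rows with manager_id in {7} -> Uma (id 9, d 3), Grace (id 10, d 3).
Iteration 4: rows with manager_id in {9,10} -> Heidi (id 11, d 4), Pam (id 12, d 4).
Iteration 5: rows with manager_id in {11,12} -> Ivan (id 13, d 5), Vera (id 14, d 5).
Iteration 6: no rows with manager_id in {13,14}; recursion stops.
d values: 0, 1, 2, 3, 3, 4, 4, 5, 5; the maximum is 5.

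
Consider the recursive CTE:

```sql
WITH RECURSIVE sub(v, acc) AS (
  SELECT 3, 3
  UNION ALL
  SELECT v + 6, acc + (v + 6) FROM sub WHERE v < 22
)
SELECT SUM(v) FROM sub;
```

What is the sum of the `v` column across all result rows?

75

Base: v=3, acc=3.
Iteration 1: 3 < 22 holds -> v = 3 + 6 = 9, acc = 3 + 9 = 12.
Iteration 2: 9 < 22 holds -> v = 9 + 6 = 15, acc = 12 + 15 = 27.
Iteration 3: 15 < 22 holds -> v = 15 + 6 = 21, acc = 27 + 21 = 48.
Iteration 4: 21 < 22 holds -> v = 21 + 6 = 27, acc = 48 + 27 = 75.
Iteration 5: 27 < 22 fails; recursion stops.
SUM(v) = 3 + 9 + 15 + 21 + 27 = 75.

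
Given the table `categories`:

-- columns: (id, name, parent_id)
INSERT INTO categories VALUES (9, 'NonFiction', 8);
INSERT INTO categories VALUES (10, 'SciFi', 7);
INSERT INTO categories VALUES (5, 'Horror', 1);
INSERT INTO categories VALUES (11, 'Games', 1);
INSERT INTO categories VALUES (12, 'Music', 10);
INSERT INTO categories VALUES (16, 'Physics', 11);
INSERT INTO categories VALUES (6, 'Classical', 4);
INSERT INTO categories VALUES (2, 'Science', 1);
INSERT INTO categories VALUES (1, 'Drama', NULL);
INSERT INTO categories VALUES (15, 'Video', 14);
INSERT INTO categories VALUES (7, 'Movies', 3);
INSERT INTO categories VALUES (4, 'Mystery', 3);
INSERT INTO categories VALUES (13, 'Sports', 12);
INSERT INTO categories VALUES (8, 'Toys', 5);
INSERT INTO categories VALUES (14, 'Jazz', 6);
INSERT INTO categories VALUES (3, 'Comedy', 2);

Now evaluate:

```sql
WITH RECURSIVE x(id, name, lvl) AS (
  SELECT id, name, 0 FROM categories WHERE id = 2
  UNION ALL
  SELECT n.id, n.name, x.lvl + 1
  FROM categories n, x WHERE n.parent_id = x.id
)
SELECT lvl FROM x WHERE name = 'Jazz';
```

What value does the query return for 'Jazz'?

4

Base: id=2 (Science) at lvl 0.
Iteration 1: rows with parent_id in {2} -> Comedy (id 3, lvl 1).
Iteration 2: rows with parent_id in {3} -> Mystery (id 4, lvl 2), Movies (id 7, lvl 2).
Iteration 3: rows with parent_id in {4,7} -> Classical (id 6, lvl 3), SciFi (id 10, lvl 3).
Iteration 4: rows with parent_id in {6,10} -> Music (id 12, lvl 4), Jazz (id 14, lvl 4).
Iteration 5: rows with parent_id in {12,14} -> Sports (id 13, lvl 5), Video (id 15, lvl 5).
Iteration 6: no rows with parent_id in {13,15}; recursion stops.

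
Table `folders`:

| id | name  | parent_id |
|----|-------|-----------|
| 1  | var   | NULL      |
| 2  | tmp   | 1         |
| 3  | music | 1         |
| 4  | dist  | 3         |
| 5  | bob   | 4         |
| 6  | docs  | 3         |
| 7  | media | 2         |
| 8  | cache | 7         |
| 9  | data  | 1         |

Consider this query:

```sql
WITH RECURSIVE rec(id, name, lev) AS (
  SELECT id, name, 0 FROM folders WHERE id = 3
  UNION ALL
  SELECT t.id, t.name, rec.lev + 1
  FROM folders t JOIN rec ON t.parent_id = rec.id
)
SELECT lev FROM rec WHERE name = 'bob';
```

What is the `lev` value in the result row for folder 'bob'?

Base: id=3 (music) at lev 0.
Iteration 1: rows with parent_id in {3} -> dist (id 4, lev 1), docs (id 6, lev 1).
Iteration 2: rows with parent_id in {4,6} -> bob (id 5, lev 2).
Iteration 3: no rows with parent_id in {5}; recursion stops.

2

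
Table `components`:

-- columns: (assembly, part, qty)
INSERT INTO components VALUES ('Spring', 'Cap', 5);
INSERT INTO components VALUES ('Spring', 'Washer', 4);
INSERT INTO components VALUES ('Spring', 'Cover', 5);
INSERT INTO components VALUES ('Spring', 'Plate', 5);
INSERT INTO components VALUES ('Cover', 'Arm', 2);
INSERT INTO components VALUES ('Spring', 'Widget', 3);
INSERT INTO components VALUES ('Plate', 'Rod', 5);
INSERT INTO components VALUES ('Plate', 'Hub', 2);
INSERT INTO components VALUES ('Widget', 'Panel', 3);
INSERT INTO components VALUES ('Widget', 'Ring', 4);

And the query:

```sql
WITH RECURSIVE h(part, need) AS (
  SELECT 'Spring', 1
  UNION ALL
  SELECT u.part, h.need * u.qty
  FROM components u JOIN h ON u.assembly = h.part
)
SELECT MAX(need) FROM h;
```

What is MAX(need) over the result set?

Base: (Spring, need=1).
Iteration 1: components of {Spring} -> Cap = 1*5 = 5, Cover = 1*5 = 5, Plate = 1*5 = 5, Washer = 1*4 = 4, Widget = 1*3 = 3.
Iteration 2: components of {Cap,Cover,Plate,Washer,Widget} -> Arm = 5*2 = 10, Hub = 5*2 = 10, Panel = 3*3 = 9, Ring = 3*4 = 12, Rod = 5*5 = 25.
Iteration 3: no further components; recursion stops.
need values: 1, 5, 4, 5, 5, 3, 10, 25, 10, 9, 12; the maximum is 25.

25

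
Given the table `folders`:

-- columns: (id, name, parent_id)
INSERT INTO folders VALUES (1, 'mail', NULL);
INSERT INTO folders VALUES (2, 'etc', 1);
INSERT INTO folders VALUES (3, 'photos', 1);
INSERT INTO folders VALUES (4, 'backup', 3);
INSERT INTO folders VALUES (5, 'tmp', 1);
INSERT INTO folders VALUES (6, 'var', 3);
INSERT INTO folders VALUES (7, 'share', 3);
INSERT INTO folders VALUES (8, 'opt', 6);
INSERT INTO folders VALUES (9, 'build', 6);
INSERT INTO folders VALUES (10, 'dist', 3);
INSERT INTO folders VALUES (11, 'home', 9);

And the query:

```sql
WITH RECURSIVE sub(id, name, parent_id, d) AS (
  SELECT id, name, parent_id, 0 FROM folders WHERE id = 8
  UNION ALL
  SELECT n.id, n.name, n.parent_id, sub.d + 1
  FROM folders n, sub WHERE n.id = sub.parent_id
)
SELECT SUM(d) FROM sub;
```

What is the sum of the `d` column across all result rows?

Base: id=8 (opt), parent_id=6, d 0.
Iteration 1: join on id=6 -> var (id 6, parent_id=3, d 1).
Iteration 2: join on id=3 -> photos (id 3, parent_id=1, d 2).
Iteration 3: join on id=1 -> mail (id 1, parent_id=NULL, d 3).
Iteration 4: parent_id is NULL; no match; recursion stops.
SUM(d) = 0 + 1 + 2 + 3 = 6.

6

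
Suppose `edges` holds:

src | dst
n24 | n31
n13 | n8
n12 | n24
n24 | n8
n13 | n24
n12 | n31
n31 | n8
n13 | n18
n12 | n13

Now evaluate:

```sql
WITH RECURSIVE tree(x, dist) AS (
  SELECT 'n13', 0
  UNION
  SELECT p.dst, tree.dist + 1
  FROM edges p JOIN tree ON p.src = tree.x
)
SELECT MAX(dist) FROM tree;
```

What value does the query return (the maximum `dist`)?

Base: (n13, dist=0).
Iteration 1: edges from {n13} -> (n18, dist=1), (n24, dist=1), (n8, dist=1).
Iteration 2: edges from {n18,n24,n8} -> (n31, dist=2), (n8, dist=2).
Iteration 3: edges from {n31,n8} -> (n8, dist=3).
Iteration 4: no outgoing edges from {n8}; recursion stops.
dist values: 0, 1, 1, 1, 2, 2, 3; the maximum is 3.

3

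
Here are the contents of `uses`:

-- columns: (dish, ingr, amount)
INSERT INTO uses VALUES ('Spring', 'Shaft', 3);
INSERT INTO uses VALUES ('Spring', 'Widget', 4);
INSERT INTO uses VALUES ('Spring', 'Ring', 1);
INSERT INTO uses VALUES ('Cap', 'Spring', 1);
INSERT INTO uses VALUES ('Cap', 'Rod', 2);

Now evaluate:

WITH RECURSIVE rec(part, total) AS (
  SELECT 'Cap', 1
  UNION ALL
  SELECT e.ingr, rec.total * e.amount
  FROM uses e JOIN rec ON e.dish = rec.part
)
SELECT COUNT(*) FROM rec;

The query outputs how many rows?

6

Base: (Cap, total=1).
Iteration 1: components of {Cap} -> Rod = 1*2 = 2, Spring = 1*1 = 1.
Iteration 2: components of {Rod,Spring} -> Ring = 1*1 = 1, Shaft = 1*3 = 3, Widget = 1*4 = 4.
Iteration 3: no further components; recursion stops.
Total rows emitted: 6.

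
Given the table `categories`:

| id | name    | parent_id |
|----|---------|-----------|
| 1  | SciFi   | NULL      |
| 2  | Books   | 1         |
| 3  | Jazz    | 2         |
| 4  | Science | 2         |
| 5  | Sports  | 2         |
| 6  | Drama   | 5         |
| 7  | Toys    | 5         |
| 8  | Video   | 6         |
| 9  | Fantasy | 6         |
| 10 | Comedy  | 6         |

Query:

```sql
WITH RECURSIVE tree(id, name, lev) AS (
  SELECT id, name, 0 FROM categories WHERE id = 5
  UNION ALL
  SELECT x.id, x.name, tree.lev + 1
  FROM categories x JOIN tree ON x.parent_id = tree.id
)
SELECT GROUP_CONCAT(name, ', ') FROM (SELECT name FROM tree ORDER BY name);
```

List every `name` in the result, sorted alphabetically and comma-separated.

Base: id=5 (Sports) at lev 0.
Iteration 1: rows with parent_id in {5} -> Drama (id 6, lev 1), Toys (id 7, lev 1).
Iteration 2: rows with parent_id in {6,7} -> Video (id 8, lev 2), Fantasy (id 9, lev 2), Comedy (id 10, lev 2).
Iteration 3: no rows with parent_id in {8,9,10}; recursion stops.

Comedy, Drama, Fantasy, Sports, Toys, Video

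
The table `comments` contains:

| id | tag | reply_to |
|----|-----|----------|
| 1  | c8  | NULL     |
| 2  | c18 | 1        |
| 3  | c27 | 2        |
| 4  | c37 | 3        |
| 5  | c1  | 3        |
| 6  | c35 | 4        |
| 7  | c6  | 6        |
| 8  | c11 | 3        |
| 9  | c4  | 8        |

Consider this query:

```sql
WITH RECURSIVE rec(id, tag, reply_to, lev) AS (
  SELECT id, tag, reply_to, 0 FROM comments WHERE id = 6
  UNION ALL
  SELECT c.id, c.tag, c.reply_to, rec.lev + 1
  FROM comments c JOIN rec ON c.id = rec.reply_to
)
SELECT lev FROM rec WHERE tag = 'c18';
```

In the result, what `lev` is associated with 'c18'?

3

Base: id=6 (c35), reply_to=4, lev 0.
Iteration 1: join on id=4 -> c37 (id 4, reply_to=3, lev 1).
Iteration 2: join on id=3 -> c27 (id 3, reply_to=2, lev 2).
Iteration 3: join on id=2 -> c18 (id 2, reply_to=1, lev 3).
Iteration 4: join on id=1 -> c8 (id 1, reply_to=NULL, lev 4).
Iteration 5: reply_to is NULL; no match; recursion stops.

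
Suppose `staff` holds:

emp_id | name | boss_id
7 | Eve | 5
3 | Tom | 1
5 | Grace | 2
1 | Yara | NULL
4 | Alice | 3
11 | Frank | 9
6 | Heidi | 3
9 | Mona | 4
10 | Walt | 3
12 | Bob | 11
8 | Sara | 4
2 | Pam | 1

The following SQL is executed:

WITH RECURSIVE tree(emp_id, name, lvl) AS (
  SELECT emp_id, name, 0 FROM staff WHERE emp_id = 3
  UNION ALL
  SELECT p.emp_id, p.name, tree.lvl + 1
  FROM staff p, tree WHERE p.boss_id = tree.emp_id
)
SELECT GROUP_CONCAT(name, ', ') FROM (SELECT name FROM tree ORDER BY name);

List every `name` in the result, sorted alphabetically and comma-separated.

Alice, Bob, Frank, Heidi, Mona, Sara, Tom, Walt

Base: emp_id=3 (Tom) at lvl 0.
Iteration 1: rows with boss_id in {3} -> Alice (id 4, lvl 1), Heidi (id 6, lvl 1), Walt (id 10, lvl 1).
Iteration 2: rows with boss_id in {4,6,10} -> Sara (id 8, lvl 2), Mona (id 9, lvl 2).
Iteration 3: rows with boss_id in {8,9} -> Frank (id 11, lvl 3).
Iteration 4: rows with boss_id in {11} -> Bob (id 12, lvl 4).
Iteration 5: no rows with boss_id in {12}; recursion stops.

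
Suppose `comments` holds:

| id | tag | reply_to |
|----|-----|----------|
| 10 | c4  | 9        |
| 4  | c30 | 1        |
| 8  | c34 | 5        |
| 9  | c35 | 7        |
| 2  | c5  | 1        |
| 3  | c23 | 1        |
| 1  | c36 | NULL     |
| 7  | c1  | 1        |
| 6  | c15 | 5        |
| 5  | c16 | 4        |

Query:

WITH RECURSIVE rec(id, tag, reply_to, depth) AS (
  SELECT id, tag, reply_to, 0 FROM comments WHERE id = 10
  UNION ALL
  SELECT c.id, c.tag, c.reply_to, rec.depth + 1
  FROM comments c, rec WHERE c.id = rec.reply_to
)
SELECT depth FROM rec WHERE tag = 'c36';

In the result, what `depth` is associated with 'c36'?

3

Base: id=10 (c4), reply_to=9, depth 0.
Iteration 1: join on id=9 -> c35 (id 9, reply_to=7, depth 1).
Iteration 2: join on id=7 -> c1 (id 7, reply_to=1, depth 2).
Iteration 3: join on id=1 -> c36 (id 1, reply_to=NULL, depth 3).
Iteration 4: reply_to is NULL; no match; recursion stops.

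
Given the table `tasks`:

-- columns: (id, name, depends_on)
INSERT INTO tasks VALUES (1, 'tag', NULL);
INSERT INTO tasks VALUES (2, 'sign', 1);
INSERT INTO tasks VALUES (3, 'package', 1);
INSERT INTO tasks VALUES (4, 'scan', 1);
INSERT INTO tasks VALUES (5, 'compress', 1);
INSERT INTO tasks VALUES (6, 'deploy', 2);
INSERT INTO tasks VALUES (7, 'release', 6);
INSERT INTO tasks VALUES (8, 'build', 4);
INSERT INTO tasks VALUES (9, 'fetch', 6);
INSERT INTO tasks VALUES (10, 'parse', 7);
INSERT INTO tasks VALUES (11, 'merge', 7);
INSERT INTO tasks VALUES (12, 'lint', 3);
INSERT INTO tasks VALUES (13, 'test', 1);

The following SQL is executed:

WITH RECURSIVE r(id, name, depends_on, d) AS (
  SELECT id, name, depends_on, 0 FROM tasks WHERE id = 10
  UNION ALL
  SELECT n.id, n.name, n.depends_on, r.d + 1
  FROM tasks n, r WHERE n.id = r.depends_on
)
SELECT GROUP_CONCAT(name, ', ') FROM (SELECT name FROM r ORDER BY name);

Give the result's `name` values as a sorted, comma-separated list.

Base: id=10 (parse), depends_on=7, d 0.
Iteration 1: join on id=7 -> release (id 7, depends_on=6, d 1).
Iteration 2: join on id=6 -> deploy (id 6, depends_on=2, d 2).
Iteration 3: join on id=2 -> sign (id 2, depends_on=1, d 3).
Iteration 4: join on id=1 -> tag (id 1, depends_on=NULL, d 4).
Iteration 5: depends_on is NULL; no match; recursion stops.

deploy, parse, release, sign, tag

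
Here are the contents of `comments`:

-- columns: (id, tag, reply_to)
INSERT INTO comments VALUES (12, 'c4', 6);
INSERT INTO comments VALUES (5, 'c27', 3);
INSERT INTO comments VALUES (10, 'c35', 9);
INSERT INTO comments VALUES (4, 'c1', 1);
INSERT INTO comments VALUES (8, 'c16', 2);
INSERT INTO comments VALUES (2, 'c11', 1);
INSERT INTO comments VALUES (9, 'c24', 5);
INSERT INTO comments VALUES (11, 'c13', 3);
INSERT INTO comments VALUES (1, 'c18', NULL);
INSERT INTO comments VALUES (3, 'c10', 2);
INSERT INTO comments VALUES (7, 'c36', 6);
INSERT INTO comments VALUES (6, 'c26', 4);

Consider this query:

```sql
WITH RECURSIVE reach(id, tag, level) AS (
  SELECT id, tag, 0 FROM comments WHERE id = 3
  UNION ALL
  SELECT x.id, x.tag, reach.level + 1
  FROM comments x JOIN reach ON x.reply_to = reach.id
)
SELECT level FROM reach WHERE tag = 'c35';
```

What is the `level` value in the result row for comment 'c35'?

3

Base: id=3 (c10) at level 0.
Iteration 1: rows with reply_to in {3} -> c27 (id 5, level 1), c13 (id 11, level 1).
Iteration 2: rows with reply_to in {5,11} -> c24 (id 9, level 2).
Iteration 3: rows with reply_to in {9} -> c35 (id 10, level 3).
Iteration 4: no rows with reply_to in {10}; recursion stops.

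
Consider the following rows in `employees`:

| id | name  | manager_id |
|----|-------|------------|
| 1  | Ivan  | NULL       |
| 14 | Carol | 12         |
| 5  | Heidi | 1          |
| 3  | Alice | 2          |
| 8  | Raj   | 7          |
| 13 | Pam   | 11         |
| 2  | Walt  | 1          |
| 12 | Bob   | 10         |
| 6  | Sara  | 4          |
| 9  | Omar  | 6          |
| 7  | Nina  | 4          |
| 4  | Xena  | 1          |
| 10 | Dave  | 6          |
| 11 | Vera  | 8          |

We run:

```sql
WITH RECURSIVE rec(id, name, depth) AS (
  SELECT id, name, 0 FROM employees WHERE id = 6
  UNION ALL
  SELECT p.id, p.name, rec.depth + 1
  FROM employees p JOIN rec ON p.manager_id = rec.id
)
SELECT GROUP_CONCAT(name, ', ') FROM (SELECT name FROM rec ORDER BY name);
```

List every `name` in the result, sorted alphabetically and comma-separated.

Base: id=6 (Sara) at depth 0.
Iteration 1: rows with manager_id in {6} -> Omar (id 9, depth 1), Dave (id 10, depth 1).
Iteration 2: rows with manager_id in {9,10} -> Bob (id 12, depth 2).
Iteration 3: rows with manager_id in {12} -> Carol (id 14, depth 3).
Iteration 4: no rows with manager_id in {14}; recursion stops.

Bob, Carol, Dave, Omar, Sara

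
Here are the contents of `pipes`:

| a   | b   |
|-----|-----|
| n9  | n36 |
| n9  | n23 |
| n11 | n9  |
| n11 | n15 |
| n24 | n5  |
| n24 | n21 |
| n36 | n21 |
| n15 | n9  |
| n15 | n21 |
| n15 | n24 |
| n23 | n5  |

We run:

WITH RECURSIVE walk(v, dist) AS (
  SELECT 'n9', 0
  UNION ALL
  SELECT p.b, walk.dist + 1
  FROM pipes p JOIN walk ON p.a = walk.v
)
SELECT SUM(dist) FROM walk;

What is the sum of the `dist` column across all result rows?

Base: (n9, dist=0).
Iteration 1: edges from {n9} -> (n23, dist=1), (n36, dist=1).
Iteration 2: edges from {n23,n36} -> (n21, dist=2), (n5, dist=2).
Iteration 3: no outgoing edges from {n21,n5}; recursion stops.
SUM(dist) = 0 + 1 + 1 + 2 + 2 = 6.

6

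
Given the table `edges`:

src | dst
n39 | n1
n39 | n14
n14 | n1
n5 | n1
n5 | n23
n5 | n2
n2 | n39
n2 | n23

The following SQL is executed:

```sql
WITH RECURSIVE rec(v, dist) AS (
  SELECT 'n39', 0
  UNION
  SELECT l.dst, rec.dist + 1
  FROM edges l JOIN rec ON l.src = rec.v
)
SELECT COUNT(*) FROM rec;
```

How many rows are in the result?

Base: (n39, dist=0).
Iteration 1: edges from {n39} -> (n1, dist=1), (n14, dist=1).
Iteration 2: edges from {n1,n14} -> (n1, dist=2).
Iteration 3: no outgoing edges from {n1}; recursion stops.
Total rows emitted: 4.

4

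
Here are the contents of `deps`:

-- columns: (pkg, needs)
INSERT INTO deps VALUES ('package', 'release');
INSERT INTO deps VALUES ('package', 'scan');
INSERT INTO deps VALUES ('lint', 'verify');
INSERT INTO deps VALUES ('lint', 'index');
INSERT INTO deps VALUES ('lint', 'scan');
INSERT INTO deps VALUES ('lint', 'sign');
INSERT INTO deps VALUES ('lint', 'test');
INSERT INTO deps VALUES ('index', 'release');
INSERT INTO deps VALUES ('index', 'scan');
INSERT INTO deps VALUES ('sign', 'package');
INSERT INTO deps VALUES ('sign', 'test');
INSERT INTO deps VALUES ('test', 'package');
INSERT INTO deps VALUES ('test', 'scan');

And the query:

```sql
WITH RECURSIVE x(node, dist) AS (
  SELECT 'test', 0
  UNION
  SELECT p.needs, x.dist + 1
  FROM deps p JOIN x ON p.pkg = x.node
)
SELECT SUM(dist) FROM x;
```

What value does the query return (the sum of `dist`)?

6

Base: (test, dist=0).
Iteration 1: edges from {test} -> (package, dist=1), (scan, dist=1).
Iteration 2: edges from {package,scan} -> (release, dist=2), (scan, dist=2).
Iteration 3: no outgoing edges from {release,scan}; recursion stops.
SUM(dist) = 0 + 1 + 1 + 2 + 2 = 6.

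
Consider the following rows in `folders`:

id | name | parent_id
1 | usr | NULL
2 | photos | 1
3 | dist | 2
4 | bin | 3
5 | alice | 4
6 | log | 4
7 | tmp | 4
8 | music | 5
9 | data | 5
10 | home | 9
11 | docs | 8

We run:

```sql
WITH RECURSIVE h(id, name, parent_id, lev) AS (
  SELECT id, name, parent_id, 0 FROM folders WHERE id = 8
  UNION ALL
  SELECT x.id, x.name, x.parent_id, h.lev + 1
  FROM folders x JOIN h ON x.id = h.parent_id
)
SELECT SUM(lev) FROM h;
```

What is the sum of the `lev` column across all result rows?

15

Base: id=8 (music), parent_id=5, lev 0.
Iteration 1: join on id=5 -> alice (id 5, parent_id=4, lev 1).
Iteration 2: join on id=4 -> bin (id 4, parent_id=3, lev 2).
Iteration 3: join on id=3 -> dist (id 3, parent_id=2, lev 3).
Iteration 4: join on id=2 -> photos (id 2, parent_id=1, lev 4).
Iteration 5: join on id=1 -> usr (id 1, parent_id=NULL, lev 5).
Iteration 6: parent_id is NULL; no match; recursion stops.
SUM(lev) = 0 + 1 + 2 + 3 + 4 + 5 = 15.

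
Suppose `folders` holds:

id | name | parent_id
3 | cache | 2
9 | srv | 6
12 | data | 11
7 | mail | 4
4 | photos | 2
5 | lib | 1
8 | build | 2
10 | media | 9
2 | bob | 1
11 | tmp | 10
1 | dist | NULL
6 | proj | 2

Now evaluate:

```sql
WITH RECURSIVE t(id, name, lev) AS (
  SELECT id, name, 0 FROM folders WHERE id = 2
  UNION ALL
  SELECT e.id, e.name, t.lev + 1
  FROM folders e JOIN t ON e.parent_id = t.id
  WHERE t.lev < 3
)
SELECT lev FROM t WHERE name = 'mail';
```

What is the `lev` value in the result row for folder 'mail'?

2

Base: id=2 (bob) at lev 0.
Iteration 1: rows with parent_id in {2} -> cache (id 3, lev 1), photos (id 4, lev 1), proj (id 6, lev 1), build (id 8, lev 1).
Iteration 2: rows with parent_id in {3,4,6,8} -> mail (id 7, lev 2), srv (id 9, lev 2).
Iteration 3: rows with parent_id in {7,9} -> media (id 10, lev 3).
Iteration 4: lev < 3 fails for all current rows; recursion stops.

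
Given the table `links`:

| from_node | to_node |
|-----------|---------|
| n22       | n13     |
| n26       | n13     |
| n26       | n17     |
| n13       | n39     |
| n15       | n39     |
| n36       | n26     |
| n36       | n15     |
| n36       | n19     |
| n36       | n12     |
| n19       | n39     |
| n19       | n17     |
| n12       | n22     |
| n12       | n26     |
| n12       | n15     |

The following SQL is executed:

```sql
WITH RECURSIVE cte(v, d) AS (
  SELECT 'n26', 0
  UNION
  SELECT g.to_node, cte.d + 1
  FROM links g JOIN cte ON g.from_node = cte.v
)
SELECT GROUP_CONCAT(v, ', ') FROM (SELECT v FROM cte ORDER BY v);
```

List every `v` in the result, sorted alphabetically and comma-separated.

Base: (n26, d=0).
Iteration 1: edges from {n26} -> (n13, d=1), (n17, d=1).
Iteration 2: edges from {n13,n17} -> (n39, d=2).
Iteration 3: no outgoing edges from {n39}; recursion stops.

n13, n17, n26, n39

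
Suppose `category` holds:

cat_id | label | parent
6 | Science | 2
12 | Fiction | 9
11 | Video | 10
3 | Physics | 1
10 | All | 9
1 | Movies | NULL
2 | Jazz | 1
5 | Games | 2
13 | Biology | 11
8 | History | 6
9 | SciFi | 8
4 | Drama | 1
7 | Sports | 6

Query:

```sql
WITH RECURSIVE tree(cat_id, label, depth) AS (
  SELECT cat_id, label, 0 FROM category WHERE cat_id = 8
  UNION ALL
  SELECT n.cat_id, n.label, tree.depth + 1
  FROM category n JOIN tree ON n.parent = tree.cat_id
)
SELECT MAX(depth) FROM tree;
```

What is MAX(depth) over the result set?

Base: cat_id=8 (History) at depth 0.
Iteration 1: rows with parent in {8} -> SciFi (id 9, depth 1).
Iteration 2: rows with parent in {9} -> All (id 10, depth 2), Fiction (id 12, depth 2).
Iteration 3: rows with parent in {10,12} -> Video (id 11, depth 3).
Iteration 4: rows with parent in {11} -> Biology (id 13, depth 4).
Iteration 5: no rows with parent in {13}; recursion stops.
depth values: 0, 1, 2, 2, 3, 4; the maximum is 4.

4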